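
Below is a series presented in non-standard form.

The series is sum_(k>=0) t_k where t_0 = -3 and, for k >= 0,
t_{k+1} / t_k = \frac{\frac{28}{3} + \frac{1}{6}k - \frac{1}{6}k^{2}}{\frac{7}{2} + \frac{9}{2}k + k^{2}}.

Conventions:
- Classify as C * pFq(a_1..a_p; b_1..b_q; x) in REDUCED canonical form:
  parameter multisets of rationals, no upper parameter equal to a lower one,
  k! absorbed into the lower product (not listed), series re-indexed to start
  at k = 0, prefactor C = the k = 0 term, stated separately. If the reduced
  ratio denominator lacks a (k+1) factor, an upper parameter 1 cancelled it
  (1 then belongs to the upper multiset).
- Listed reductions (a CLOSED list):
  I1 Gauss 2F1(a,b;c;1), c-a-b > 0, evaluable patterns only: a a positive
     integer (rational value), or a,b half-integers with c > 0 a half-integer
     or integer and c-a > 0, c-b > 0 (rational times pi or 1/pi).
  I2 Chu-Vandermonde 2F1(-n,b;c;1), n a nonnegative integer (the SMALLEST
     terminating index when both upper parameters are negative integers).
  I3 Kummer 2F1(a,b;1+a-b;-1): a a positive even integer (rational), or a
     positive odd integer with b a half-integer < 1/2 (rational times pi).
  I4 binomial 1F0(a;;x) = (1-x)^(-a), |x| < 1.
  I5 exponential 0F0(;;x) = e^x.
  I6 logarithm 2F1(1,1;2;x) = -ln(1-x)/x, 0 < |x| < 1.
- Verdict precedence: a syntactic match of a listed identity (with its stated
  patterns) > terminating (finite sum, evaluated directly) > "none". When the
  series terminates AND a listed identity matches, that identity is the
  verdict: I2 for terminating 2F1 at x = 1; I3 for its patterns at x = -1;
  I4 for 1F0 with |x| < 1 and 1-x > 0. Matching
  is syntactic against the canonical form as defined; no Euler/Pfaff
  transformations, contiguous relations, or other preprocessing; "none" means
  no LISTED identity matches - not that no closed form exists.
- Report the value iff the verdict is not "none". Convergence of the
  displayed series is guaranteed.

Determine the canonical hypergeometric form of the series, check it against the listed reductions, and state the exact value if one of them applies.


Reduced: x = -\frac{1}{6}, 2F1, upper = {-8, 7}, lower = {\frac{7}{2}}, C = -3. Verdict: terminating. (-8)_k vanishes past k = 8, leaving a 9-term sum, computed directly. Hence: -\frac{7755307855}{303046029}.

Structural cue: t_0 being -3, the expanded ratio factors over Q; C = -3, roots give parameters.
Step ratio: r(k) = -\frac{1}{6} * (k-8) (k+7) / [(k+\frac{7}{2}) (k+1)] - rational in k, leading ratio -\frac{1}{6}; with t_0 = -3, classification follows.


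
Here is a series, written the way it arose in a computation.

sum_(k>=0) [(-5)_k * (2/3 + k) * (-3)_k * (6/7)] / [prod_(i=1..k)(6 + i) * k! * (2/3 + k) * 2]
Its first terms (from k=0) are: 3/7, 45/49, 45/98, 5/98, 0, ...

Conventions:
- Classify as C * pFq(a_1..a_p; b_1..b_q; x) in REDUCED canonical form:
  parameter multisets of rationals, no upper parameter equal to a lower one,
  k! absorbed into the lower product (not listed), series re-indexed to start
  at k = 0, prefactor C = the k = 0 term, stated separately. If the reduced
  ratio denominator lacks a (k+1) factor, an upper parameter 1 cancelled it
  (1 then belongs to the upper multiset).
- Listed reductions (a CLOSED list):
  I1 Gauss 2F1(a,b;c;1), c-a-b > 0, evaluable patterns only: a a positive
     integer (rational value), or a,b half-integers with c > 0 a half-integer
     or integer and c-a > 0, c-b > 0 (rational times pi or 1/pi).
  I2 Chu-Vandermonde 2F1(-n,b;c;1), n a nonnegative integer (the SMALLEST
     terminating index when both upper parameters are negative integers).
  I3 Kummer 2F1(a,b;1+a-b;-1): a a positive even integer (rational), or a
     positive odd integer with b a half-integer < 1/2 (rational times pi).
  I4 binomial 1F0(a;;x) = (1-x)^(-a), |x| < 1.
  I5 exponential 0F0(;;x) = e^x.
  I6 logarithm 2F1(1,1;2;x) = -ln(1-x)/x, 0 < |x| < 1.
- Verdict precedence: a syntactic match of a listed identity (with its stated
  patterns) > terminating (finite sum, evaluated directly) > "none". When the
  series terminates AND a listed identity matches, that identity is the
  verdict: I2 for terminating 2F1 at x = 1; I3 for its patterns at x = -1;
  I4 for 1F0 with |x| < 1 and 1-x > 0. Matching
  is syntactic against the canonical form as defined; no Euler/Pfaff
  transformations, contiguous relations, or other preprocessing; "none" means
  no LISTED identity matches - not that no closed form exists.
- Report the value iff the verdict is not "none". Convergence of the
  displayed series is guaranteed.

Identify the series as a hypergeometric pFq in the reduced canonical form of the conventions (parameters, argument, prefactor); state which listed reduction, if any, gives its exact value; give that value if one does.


The series (x = 1) is 2F1: upper {-5, -3}, lower {7}, prefactor 3/7. Verdict at x = 1: Vandermonde's identity (I2) matches (terminating 2F1 at x = 1 with n = 3, b = -5, c = 7). Value: 13/7.

The tell: with t_0 = 3/7, the lower running product (C = 3/7) is a rising factorial.
Consecutive-term ratio: r(k) = 1 * (k-5) (k-3) / [(k+7) (k+1)] - rational; roots negated = parameters, x = 1, C = 3/7.


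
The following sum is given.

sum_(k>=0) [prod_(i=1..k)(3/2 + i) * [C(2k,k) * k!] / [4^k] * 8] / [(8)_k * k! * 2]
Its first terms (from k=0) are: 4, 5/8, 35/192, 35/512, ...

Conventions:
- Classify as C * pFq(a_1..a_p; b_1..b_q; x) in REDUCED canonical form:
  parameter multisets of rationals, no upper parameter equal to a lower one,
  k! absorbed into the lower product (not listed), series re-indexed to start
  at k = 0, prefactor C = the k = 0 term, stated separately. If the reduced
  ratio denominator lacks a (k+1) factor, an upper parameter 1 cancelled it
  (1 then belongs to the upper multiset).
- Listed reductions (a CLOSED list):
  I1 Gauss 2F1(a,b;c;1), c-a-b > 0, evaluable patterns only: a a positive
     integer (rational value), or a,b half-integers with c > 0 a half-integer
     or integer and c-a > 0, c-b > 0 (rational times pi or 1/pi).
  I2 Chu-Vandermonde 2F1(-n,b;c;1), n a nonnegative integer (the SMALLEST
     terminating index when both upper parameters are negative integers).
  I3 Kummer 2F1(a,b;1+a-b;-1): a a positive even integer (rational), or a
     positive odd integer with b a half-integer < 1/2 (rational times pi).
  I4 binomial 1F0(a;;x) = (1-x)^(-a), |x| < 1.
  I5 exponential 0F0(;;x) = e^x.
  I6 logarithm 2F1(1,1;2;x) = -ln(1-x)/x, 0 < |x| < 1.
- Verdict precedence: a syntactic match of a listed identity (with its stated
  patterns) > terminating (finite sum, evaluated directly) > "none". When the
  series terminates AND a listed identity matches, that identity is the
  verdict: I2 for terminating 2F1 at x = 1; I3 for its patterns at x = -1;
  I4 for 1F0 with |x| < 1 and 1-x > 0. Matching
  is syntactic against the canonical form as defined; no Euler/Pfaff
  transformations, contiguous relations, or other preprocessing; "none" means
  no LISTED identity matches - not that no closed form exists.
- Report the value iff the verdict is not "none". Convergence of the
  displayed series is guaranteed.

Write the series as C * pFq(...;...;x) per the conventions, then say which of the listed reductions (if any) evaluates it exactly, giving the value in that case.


The tell: t_0 = 4 here, and the constant factors (C = 4, x = 1) combine into one prefactor.
Consecutive-term ratio: r(k) = 1 * (k+1/2) (k+5/2) / [(k+8) (k+1)] - rational; roots negated = parameters, x = 1, C = 4.

Canonical form: C = 4 times 2F1 with upper {1/2, 5/2}, lower {8}, x = 1. Verdict: Gauss's theorem I1 (half-integer case) applies (x = 1; upper {1/2, 5/2} half-integers, c = 8 in the evaluable pattern). Its exact value is (2097152/135135) / pi.


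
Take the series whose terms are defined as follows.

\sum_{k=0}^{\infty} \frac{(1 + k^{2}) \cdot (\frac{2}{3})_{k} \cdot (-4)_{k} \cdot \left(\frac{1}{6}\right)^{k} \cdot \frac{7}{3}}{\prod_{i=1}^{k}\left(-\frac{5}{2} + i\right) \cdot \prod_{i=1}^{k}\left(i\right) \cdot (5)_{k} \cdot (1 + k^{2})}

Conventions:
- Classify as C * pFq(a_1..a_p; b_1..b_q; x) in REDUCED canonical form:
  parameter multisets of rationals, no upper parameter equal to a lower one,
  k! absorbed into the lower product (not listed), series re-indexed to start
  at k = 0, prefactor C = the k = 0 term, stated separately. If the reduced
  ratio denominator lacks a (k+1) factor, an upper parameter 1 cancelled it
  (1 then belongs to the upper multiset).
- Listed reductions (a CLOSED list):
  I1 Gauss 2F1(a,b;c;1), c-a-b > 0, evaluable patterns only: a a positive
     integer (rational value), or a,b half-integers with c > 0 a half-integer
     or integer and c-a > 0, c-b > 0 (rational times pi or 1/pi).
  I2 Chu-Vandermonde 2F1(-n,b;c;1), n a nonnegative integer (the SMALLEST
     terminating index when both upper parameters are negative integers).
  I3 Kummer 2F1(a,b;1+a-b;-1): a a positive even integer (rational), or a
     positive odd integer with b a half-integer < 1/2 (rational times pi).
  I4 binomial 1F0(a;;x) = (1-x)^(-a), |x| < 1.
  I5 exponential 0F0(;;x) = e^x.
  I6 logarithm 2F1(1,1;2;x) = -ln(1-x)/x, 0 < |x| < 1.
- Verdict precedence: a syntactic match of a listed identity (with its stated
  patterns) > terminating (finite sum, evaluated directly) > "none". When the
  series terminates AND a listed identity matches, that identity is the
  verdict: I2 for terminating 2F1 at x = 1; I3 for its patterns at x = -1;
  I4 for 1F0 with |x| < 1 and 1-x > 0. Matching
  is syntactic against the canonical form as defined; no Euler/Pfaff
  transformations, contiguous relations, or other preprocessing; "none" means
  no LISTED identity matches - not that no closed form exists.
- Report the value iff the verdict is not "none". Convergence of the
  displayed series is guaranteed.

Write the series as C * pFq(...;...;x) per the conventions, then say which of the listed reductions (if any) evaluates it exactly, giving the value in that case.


Key step: t_0 = \frac{7}{3} here, and the lower running product (prefactor 7/3) is a rising factorial.
Term ratio: r(k) = \frac{1}{6} * (k-4) (k+\frac{2}{3}) / [(k-\frac{3}{2}) (k+5) (k+1)] - rational; roots negated = parameters, x = \frac{1}{6}, C = \frac{7}{3}.

Canonical form: C = \frac{7}{3} times 2F2 with upper {-4, \frac{2}{3}}, lower {-\frac{3}{2}, 5}, x = \frac{1}{6}. Verdict: terminating - upper -4 stops the sum at k = 4; the 5 terms are added exactly. Its exact value is \frac{6614326}{2657205}.


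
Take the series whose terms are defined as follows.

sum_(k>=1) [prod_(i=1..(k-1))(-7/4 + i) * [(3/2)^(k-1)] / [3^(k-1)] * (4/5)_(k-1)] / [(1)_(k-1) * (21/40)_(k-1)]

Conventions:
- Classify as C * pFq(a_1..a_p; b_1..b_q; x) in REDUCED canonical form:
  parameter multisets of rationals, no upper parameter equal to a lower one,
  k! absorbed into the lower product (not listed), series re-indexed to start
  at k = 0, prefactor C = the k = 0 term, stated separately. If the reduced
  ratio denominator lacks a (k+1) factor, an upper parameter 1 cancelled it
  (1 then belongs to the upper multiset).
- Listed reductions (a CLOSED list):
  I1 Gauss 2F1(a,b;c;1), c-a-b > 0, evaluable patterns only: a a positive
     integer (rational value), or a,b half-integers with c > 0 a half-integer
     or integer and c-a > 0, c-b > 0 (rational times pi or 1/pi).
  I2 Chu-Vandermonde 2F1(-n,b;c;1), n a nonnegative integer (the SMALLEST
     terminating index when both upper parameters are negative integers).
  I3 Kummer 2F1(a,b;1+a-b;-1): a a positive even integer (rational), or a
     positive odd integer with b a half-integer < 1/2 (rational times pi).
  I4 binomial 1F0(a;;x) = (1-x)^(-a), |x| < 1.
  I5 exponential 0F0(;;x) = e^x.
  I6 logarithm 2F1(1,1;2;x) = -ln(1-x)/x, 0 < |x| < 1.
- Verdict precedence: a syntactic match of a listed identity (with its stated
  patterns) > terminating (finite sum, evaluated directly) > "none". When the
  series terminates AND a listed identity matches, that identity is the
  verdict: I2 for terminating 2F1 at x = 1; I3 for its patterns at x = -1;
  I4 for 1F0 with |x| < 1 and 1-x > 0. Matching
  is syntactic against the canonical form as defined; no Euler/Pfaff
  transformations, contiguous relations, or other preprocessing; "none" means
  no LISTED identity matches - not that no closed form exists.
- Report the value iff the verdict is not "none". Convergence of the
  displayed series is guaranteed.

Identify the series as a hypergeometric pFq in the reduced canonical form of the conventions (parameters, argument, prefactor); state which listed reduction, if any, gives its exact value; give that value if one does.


Structural cue: x = (1/2) and (1)_k (prefactor 1) is k! itself.
Ratio: r(k) = (1/2) * (k-3/4) (k+4/5) / [(k+21/40) (k+1)] - poly over poly, x = (1/2) from leading terms; C = 1 at k = 0.

Canonical form: C = 1 times 2F1 with upper {-3/4, 4/5}, lower {21/40}, x = 1/2. Verdict: none - this 2F1 at x = 1/2 matches no listed pattern, and upper {-3/4, 4/5} holds no stopper.


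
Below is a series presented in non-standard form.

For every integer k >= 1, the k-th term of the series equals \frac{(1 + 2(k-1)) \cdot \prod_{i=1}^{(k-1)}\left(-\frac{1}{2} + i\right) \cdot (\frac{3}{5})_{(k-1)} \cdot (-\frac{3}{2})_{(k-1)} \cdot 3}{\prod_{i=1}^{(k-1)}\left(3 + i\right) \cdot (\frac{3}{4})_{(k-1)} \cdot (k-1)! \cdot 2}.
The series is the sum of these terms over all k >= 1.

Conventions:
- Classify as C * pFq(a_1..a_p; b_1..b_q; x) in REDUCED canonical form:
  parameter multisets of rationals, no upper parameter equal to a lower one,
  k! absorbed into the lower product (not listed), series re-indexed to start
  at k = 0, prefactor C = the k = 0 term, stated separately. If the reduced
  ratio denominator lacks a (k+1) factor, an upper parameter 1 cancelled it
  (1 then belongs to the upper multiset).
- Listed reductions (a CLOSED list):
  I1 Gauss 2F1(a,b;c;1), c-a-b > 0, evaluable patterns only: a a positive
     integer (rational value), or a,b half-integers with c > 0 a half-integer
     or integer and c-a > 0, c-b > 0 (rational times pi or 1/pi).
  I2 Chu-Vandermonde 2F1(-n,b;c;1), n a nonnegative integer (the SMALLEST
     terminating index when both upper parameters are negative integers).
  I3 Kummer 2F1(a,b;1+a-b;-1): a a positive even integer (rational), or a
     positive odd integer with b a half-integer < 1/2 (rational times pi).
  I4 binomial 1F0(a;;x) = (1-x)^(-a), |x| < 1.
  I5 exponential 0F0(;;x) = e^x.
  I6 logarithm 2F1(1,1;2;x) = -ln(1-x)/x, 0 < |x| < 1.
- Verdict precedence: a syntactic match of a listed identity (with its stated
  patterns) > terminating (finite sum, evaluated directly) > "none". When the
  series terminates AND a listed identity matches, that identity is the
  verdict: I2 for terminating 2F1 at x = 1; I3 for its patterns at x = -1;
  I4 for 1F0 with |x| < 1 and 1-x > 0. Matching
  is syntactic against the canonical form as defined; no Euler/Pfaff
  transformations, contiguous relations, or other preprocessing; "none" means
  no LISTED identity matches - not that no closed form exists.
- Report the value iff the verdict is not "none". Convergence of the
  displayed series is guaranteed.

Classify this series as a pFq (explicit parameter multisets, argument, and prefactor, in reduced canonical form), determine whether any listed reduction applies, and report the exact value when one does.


Canonical form: C = \frac{3}{2} times 3F2 with upper {-\frac{3}{2}, \frac{3}{5}, \frac{3}{2}}, lower {\frac{3}{4}, 4}, x = 1. Verdict: none here - no I1-I6 shape fits x = 1 with lower {\frac{3}{4}, 4}.

First insight: from the first term \frac{3}{2}: the (2k+1) factor (prefactor 3/2) shifts (1/2)_k to (3/2)_k.
Step ratio: r(k) = 1 * (k-\frac{3}{2}) (k+\frac{3}{5}) (k+\frac{3}{2}) / [(k+\frac{3}{4}) (k+4) (k+1)] ; factor over Q: parameters, x = 1, and C = \frac{3}{2}.


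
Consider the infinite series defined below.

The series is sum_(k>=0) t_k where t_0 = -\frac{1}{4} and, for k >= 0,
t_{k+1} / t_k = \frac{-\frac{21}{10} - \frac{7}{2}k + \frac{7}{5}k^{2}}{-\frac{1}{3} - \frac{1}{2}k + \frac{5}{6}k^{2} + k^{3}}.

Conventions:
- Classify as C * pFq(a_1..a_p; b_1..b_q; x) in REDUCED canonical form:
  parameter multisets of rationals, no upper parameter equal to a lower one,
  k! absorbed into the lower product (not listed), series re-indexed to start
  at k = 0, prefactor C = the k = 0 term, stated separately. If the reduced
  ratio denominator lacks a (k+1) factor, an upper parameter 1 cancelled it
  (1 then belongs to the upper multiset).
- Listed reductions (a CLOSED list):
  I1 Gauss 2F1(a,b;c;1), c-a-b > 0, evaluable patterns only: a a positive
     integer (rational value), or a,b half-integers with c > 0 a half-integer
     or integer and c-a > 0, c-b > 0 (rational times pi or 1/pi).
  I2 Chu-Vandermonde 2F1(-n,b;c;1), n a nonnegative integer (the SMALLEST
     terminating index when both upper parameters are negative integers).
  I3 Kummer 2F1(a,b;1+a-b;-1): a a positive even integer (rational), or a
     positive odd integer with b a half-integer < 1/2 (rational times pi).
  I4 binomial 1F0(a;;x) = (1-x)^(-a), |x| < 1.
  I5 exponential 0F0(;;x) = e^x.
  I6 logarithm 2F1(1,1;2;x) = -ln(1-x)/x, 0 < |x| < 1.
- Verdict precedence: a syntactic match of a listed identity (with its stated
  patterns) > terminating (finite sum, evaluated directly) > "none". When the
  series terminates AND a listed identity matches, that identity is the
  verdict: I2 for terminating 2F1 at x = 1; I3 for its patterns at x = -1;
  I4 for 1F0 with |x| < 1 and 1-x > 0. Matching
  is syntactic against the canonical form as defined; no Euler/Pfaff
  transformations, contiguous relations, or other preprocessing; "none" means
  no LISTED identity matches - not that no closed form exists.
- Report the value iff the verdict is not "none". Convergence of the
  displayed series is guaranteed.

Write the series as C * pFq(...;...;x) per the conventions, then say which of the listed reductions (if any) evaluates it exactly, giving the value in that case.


x = \frac{7}{5} here; the reduced form reads 1F1, upper {-3}, lower {-\frac{2}{3}}, C = -\frac{1}{4}. Verdict: terminating - upper parameter -3 makes this a finite sum (last index 3), evaluated exactly. Its exact value is \frac{9899}{4000}.

Key observation: from the first term -\frac{1}{4}: the ratio is unreduced: k + 1/2 divides both sides (prefactor -1/4).
Ratio: r(k) = \frac{7}{5} * (k-3) / [(k-\frac{2}{3}) (k+1)] - poly over poly, x = \frac{7}{5} from leading terms; C = -\frac{1}{4} at k = 0.


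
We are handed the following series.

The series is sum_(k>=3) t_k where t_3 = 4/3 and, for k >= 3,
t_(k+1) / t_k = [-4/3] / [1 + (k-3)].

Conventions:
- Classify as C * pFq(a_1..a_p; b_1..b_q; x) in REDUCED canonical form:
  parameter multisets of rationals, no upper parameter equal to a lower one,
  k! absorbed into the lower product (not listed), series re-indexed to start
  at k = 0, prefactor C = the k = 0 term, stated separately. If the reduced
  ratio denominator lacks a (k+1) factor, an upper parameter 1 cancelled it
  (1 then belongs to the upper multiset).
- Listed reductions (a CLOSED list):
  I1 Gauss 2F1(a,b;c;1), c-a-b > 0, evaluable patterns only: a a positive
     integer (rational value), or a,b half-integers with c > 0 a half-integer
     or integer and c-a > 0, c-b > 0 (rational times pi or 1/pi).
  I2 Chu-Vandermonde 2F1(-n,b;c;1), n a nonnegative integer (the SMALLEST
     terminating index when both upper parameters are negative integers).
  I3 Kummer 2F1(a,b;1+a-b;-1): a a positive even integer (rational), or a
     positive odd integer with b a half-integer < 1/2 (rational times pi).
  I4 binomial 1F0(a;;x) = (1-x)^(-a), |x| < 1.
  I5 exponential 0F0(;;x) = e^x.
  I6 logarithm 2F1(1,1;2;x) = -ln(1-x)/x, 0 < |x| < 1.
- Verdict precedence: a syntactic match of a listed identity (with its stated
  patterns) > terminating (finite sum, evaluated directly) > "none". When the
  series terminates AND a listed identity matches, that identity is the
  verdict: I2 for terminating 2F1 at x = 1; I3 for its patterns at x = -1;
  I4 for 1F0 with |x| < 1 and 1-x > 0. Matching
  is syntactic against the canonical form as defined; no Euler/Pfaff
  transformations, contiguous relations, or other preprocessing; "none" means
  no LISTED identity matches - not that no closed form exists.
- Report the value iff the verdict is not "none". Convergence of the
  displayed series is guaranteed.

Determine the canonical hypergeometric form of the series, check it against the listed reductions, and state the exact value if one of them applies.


The tell: t_0 = 4/3 here, and factor the ratio over Q (C = 4/3, x = -4/3): negated roots = parameters.
Consecutive-term ratio: r(k) = (-4/3) * 1 / [(k+1)] ; factor over Q: parameters, x = (-4/3), and C = 4/3.

x = -4/3 here; the reduced form reads 0F0, upper {-}, lower {-}, C = 4/3. Verdict: exponential (I5) matches (the 0F0 exponential series at x = -4/3). Its exact value is (4/3) * e^(-4/3).


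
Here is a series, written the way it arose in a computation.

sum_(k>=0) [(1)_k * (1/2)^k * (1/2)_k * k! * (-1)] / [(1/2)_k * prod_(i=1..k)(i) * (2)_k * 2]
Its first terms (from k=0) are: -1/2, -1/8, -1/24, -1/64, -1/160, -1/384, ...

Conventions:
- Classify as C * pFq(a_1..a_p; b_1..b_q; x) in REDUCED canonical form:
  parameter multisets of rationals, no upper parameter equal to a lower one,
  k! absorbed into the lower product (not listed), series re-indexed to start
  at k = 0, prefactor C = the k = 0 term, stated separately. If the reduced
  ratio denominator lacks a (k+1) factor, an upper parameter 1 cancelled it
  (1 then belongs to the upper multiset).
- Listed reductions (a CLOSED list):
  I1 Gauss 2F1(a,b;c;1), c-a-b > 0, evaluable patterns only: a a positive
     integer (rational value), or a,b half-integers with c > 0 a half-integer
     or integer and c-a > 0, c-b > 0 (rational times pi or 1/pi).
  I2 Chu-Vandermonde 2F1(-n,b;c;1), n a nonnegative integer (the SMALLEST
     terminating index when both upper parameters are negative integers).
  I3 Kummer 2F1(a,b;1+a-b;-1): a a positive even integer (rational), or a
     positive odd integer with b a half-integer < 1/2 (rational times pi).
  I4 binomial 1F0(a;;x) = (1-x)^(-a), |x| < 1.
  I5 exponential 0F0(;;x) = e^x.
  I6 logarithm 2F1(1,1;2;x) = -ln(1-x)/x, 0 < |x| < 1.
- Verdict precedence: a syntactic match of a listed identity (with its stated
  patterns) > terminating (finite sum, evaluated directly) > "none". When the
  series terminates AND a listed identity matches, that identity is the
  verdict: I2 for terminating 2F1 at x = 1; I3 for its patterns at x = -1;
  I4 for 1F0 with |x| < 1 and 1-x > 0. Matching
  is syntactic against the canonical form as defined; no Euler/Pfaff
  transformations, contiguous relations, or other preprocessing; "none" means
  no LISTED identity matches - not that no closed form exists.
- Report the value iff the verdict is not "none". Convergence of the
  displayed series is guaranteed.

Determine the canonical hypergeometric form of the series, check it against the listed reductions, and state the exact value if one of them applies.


This is -1/2 * 2F1(1, 1; 2; 1/2) in reduced canonical form. Verdict: this is the logarithmic series (I6) (the logarithm: parameters (1,1;2), x = 1/2). Exact value: ln(1/2).

The tell: t_0 = -1/2 here, and the factorial ratio (C = -1/2) (k+a-1)!/(a-1)! is a rising factorial (a)_k.
Ratio: r(k) = (1/2) * (k+1) (k+1) / [(k+2) (k+1)] - poly over poly, x = (1/2) from leading terms; C = -1/2 at k = 0.


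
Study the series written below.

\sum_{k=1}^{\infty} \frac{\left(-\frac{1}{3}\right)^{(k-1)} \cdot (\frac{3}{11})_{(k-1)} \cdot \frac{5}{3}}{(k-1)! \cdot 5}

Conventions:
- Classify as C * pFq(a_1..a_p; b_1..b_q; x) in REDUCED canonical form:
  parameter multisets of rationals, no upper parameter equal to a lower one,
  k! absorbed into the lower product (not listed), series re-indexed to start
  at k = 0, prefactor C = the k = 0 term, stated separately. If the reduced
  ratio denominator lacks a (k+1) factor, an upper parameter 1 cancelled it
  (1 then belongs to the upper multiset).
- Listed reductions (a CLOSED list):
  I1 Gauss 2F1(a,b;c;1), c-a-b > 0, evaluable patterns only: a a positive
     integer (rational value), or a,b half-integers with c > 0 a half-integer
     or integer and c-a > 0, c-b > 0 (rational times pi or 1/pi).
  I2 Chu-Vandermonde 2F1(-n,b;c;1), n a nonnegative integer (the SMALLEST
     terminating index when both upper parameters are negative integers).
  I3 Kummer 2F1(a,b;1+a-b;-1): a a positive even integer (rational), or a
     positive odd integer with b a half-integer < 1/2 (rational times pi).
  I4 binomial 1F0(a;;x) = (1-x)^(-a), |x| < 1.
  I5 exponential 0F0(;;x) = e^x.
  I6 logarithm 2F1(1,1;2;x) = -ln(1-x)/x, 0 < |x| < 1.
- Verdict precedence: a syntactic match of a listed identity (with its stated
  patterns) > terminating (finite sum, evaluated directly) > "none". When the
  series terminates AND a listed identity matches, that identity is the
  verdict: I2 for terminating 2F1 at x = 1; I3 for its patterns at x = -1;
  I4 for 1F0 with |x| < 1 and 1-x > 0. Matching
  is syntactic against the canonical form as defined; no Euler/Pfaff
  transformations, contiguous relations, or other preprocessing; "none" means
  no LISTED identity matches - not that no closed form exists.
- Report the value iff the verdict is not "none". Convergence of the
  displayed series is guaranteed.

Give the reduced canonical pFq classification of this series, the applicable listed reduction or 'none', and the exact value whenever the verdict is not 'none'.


Prefactor \frac{1}{3}, argument -\frac{1}{3}: 1F0 with upper {\frac{3}{11}} over lower {-}. Verdict: the binomial series (I4) fires (the 1F0 binomial series: exponent -3/11, x = -\frac{1}{3}). Exact value: \frac{1}{3} \cdot \left(\frac{4}{3}\right)^{-\frac{3}{11}}.

Structural cue: t_0 being \frac{1}{3}, the constant factors (C = 1/3, x = -1/3) combine into one prefactor.
Ratio: r(k) = -\frac{1}{3} * (k+\frac{3}{11}) / [(k+1)] - rational; roots negated = parameters, x = -\frac{1}{3}, C = \frac{1}{3}.


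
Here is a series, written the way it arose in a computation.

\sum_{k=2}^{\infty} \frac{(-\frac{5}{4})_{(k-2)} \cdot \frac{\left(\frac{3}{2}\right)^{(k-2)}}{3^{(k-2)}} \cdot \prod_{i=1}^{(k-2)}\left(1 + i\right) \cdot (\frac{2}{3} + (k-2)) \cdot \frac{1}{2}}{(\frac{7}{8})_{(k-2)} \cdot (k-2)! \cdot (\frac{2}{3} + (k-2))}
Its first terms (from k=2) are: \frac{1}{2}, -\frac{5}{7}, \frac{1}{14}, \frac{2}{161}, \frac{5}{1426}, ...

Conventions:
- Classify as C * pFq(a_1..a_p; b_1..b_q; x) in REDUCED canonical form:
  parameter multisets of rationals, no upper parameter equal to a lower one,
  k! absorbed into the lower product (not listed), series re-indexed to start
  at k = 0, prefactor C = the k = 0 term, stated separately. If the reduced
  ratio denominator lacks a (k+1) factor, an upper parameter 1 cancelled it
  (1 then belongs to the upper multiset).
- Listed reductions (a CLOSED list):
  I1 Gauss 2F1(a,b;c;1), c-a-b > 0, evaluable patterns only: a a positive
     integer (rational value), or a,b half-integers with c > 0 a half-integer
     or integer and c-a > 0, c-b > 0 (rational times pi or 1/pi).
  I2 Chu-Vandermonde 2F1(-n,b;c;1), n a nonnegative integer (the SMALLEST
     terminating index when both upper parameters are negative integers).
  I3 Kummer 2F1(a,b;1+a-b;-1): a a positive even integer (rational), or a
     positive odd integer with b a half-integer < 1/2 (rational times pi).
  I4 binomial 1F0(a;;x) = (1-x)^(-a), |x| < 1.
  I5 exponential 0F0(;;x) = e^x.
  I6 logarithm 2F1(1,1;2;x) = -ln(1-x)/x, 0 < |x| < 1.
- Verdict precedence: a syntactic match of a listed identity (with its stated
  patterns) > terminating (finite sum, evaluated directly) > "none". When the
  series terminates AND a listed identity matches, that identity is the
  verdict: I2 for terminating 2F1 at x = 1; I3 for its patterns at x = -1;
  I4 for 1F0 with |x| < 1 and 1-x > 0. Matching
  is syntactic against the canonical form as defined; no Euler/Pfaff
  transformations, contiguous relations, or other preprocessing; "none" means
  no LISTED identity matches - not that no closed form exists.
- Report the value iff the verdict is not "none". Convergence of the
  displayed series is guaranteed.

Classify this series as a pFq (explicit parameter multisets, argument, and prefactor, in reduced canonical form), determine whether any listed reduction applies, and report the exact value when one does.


At argument \frac{1}{2}: a 2F1 with upper {-\frac{5}{4}, 2}, lower {\frac{7}{8}}, scaled by C = \frac{1}{2}. Verdict: none - at argument \frac{1}{2} the multisets {-\frac{5}{4}, 2} ; {\frac{7}{8}} match no listed identity.

First insight: t_0 = \frac{1}{2} here, and striking the common factor k + 2/3 reduces the term (prefactor 1/2).
Adjacent-term ratio: r(k) = \frac{1}{2} * (k-\frac{5}{4}) (k+2) / [(k+\frac{7}{8}) (k+1)] ; factor over Q: parameters, x = \frac{1}{2}, and C = \frac{1}{2}.


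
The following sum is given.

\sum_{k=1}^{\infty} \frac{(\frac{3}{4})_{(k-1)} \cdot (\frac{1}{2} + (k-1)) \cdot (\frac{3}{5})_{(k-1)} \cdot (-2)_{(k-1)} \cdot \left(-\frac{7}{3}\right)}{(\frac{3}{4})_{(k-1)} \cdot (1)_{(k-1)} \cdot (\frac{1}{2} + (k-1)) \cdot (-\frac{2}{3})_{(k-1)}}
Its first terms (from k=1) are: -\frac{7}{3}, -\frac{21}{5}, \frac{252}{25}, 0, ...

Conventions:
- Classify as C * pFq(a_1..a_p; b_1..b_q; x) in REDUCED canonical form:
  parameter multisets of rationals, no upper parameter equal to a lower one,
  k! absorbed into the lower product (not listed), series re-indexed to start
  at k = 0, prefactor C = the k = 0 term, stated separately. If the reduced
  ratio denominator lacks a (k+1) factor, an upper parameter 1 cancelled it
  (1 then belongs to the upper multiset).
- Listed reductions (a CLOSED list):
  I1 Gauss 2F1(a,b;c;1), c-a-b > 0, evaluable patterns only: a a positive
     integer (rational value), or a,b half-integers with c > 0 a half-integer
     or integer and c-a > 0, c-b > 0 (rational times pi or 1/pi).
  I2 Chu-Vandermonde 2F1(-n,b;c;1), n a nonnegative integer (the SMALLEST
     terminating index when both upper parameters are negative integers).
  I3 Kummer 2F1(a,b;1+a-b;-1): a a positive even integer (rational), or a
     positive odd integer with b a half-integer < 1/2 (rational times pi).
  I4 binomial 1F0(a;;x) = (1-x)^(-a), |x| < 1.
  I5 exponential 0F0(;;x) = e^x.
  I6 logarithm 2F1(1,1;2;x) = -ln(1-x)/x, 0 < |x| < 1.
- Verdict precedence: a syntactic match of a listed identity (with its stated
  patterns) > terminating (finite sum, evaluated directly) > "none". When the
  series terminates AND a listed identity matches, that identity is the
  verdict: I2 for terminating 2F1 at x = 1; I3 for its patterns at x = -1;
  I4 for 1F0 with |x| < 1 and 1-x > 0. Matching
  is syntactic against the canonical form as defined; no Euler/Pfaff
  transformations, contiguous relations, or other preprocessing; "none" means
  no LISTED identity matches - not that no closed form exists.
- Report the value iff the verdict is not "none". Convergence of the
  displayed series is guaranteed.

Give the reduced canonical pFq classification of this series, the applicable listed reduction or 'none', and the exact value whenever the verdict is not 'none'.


Prefactor -\frac{7}{3}, argument 1: 2F1 with upper {-2, \frac{3}{5}} over lower {-\frac{2}{3}}. Verdict: Chu-Vandermonde (I2) matches (terminating 2F1 at x = 1 with n = 2, b = 3/5, c = -\frac{2}{3}). Its exact value is \frac{266}{75}.

The tell: with t_0 = -\frac{7}{3}, (1)_k (C = -7/3) is k! itself.
Term ratio: r(k) = 1 * (k-2) (k+\frac{3}{5}) / [(k-\frac{2}{3}) (k+1)] - rational in k. x = 1; t_0 = -\frac{7}{3}; negate the roots.


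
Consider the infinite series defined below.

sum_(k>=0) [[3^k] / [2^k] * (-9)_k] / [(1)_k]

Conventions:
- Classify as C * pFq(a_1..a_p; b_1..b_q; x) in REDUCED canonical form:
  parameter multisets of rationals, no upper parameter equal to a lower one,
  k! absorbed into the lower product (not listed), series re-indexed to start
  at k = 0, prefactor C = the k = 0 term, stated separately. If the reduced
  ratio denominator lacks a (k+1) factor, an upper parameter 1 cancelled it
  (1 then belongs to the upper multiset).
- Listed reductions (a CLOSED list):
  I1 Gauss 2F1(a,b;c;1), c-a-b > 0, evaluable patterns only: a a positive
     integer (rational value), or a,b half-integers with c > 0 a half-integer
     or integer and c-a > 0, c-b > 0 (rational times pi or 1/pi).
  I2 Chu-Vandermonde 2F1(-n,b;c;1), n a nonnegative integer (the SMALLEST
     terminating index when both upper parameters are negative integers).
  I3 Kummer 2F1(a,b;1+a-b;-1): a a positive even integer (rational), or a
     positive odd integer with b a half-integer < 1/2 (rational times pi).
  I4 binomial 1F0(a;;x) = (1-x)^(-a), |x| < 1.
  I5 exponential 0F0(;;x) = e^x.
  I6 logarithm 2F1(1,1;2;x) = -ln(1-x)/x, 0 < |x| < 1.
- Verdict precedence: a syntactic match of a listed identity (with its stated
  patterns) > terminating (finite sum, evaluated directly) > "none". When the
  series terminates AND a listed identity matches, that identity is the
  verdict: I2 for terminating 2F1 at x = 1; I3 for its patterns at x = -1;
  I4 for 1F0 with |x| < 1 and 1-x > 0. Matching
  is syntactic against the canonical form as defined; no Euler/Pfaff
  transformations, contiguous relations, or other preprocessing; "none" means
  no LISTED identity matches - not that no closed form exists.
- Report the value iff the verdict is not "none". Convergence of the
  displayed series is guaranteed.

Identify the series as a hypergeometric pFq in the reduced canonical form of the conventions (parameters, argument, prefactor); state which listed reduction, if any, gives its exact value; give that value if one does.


The series (x = 3/2) is 1F0: upper {-9}, lower {-}, prefactor 1. Verdict: terminating. (-9)_k vanishes past k = 9, leaving a 10-term sum, computed directly. Hence: -1/512.

First insight: x = (3/2) and the two geometric factors (prefactor 1) combine into one argument.
Adjacent-term ratio: r(k) = (3/2) * (k-9) / [(k+1)] - rational in k, leading ratio (3/2); with t_0 = 1, classification follows.


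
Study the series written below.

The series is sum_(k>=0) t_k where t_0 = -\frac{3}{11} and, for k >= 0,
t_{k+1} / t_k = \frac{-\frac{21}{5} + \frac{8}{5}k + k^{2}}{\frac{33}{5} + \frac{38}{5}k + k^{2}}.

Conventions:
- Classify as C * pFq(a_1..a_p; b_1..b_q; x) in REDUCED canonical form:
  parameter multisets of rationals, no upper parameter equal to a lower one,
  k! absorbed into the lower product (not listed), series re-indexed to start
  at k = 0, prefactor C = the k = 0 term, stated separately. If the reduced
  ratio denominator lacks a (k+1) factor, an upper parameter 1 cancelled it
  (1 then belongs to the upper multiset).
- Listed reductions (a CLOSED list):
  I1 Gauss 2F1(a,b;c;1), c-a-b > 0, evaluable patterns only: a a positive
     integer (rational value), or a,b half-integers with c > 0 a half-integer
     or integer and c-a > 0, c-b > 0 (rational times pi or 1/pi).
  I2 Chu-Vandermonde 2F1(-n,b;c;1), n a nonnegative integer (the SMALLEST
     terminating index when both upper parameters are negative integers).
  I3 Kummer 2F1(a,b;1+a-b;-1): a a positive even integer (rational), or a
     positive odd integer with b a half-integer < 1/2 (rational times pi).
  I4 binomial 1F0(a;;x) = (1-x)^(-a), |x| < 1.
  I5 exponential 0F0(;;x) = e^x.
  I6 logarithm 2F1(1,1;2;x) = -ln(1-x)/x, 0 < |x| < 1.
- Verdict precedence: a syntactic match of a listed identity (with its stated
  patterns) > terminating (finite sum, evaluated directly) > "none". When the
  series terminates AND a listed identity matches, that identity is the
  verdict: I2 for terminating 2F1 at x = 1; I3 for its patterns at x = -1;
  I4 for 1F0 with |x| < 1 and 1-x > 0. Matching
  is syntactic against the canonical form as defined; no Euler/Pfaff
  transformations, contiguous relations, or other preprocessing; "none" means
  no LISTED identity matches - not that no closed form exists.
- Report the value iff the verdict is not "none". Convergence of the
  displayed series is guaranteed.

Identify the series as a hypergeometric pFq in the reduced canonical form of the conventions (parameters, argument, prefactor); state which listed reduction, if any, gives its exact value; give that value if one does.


x = 1 here; the reduced form reads 2F1, upper {-\frac{7}{5}, 3}, lower {\frac{33}{5}}, C = -\frac{3}{11}. Verdict at x = 1: Gauss's theorem (I1) matches (x = 1: the Gamma ratio telescopes since c-a-b = 5 > 0 and a = 3 in Z>0). Exact value: -\frac{828}{6875}.

Key step: with t_0 = -\frac{3}{11}, roots of the ratio polynomials (C = -3/11, x = 1) are the negated parameters.
Term ratio: r(k) = 1 * (k-\frac{7}{5}) (k+3) / [(k+\frac{33}{5}) (k+1)] - poly over poly, x = 1 from leading terms; C = -\frac{3}{11} at k = 0.


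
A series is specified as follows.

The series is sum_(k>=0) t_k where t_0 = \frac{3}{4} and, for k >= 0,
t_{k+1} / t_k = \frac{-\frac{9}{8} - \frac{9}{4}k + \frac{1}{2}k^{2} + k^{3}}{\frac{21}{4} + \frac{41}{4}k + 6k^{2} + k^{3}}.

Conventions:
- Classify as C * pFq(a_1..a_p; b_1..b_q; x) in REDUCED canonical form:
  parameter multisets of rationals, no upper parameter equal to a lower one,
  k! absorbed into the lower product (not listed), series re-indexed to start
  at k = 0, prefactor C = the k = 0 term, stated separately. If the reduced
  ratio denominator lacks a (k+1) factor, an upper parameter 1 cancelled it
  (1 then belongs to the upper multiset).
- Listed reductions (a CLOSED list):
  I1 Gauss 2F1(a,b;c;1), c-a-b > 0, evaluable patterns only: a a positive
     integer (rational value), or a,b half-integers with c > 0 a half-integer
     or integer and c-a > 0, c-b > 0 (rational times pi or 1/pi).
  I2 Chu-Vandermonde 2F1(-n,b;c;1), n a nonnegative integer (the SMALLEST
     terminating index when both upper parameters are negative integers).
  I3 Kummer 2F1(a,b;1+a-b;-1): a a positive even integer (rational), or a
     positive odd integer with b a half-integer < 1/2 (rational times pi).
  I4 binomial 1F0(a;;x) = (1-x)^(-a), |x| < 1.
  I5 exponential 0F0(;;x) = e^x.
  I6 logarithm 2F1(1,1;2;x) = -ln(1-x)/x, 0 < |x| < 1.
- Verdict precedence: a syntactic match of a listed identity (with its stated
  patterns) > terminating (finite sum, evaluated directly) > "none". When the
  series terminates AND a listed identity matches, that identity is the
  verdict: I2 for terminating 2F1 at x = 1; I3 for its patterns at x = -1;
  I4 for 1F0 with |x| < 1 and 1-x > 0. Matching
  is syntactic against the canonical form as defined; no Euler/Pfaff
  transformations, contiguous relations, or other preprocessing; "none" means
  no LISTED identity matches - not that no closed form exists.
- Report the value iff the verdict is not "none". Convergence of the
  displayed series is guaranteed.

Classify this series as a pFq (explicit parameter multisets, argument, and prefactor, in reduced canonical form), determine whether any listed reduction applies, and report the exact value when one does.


This is \frac{3}{4} * 2F1(-\frac{3}{2}, \frac{1}{2}; \frac{7}{2}; 1) in reduced canonical form. Verdict: this is the half-integer Gauss pattern (I1) (x = 1; upper {-\frac{3}{2}, \frac{1}{2}} half-integers, c = \frac{7}{2} in the evaluable pattern). Its exact value is \frac{1575}{8192} \cdot \pi.

Key step: x = 1 and cancel k + 3/2 from the displayed ratio first; then C = 3/4, x = 1.
Consecutive-term ratio: r(k) = 1 * (k-\frac{3}{2}) (k+\frac{1}{2}) / [(k+\frac{7}{2}) (k+1)] - rational in k. x = 1; t_0 = \frac{3}{4}; negate the roots.


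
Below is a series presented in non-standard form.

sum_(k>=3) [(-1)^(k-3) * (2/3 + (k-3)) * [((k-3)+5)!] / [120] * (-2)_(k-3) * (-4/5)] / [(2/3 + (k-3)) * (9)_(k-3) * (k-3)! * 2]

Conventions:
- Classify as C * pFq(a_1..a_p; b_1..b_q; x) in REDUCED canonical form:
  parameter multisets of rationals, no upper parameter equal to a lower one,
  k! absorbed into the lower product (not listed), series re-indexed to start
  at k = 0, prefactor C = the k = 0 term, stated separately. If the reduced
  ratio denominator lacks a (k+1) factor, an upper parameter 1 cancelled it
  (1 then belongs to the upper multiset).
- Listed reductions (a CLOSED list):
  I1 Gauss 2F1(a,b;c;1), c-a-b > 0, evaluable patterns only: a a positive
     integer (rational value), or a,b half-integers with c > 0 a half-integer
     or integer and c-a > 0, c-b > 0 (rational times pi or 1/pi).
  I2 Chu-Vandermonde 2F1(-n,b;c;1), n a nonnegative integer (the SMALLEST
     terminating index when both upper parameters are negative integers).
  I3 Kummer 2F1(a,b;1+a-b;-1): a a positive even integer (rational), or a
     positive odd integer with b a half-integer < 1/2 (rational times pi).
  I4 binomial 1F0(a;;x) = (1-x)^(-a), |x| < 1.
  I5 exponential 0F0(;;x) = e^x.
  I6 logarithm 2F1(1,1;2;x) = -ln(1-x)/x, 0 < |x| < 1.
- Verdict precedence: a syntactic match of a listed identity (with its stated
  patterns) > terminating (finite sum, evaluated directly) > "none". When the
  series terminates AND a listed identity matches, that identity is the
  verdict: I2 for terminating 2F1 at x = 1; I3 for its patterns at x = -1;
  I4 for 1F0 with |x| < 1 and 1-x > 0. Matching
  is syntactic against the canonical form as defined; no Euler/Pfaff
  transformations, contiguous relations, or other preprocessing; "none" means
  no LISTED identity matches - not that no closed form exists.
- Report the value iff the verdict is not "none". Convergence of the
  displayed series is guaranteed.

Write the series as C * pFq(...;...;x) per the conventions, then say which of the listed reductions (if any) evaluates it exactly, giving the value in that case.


Key observation: t_0 = -2/5 here, and the factor k + 2/3 cancels (top and bottom), leaving prefactor -2/5.
Consecutive-term ratio: r(k) = (-1) * (k-2) (k+6) / [(k+9) (k+1)] ; factor over Q: parameters, x = (-1), and C = -2/5.

Prefactor -2/5, argument -1: 2F1 with upper {-2, 6} over lower {9}. Verdict: Kummer (I3) applies (x = -1; c = 9 equals 1+a-b for upper {-2, 6}: listed pattern). Sum: -28/25.
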